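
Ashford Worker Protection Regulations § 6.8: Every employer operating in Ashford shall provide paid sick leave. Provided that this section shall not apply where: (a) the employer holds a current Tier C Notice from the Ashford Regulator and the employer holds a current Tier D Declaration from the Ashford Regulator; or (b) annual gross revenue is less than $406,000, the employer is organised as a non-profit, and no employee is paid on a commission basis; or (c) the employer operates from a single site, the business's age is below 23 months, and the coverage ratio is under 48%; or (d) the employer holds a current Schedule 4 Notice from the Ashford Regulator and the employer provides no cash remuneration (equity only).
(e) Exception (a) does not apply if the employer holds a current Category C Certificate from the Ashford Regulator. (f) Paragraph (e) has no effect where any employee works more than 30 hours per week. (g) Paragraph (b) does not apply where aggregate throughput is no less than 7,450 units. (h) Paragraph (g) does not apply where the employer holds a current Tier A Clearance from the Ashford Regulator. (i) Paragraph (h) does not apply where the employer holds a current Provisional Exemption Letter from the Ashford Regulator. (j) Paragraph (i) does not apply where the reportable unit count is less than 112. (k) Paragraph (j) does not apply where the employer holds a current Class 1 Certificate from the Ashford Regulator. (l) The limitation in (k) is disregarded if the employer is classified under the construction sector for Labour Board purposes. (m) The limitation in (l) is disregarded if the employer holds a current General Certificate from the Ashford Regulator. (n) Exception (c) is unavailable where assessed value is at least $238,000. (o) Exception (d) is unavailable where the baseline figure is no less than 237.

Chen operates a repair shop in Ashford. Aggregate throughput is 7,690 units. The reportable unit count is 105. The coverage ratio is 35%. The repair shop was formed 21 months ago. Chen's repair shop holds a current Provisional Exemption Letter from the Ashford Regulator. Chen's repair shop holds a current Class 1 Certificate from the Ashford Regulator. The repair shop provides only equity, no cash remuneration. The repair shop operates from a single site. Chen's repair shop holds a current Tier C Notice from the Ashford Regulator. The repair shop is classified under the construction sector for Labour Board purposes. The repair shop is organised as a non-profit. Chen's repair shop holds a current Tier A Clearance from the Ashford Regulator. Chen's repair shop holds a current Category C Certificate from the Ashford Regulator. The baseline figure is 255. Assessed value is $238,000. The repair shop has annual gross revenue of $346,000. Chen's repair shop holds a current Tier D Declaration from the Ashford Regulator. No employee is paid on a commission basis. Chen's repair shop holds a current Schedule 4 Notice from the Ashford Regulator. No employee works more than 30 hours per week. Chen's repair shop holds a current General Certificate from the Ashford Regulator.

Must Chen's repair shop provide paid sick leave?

Exception (a): a current Tier C Notice is held; a current Tier D Declaration is held — every condition holds. But applying paragraphs (e)–(f): (e) is engaged — a current Category C Certificate is held. (f) does not operate here (no employee exceeds 30 hours/week), so (e) stands. So (a) is unavailable.
Exception (b) is satisfied on its face — annual gross revenue is $346,000, less than the $406,000 limit; the employer is a non-profit; no employee is paid on commission. However, paragraphs (g)–(m) must be considered: (g) operates against (b): aggregate throughput is 7,690 units, meeting the 7,450 units threshold. (h) operates (a current Tier A Clearance is held), but is displaced by (i): (i) applies — a current Provisional Exemption Letter is held. (j) would limit (i) — the reportable unit count is 105, less than the 112 limit — but (k) sets (j) aside: (k) operates against (j): a current Class 1 Certificate is held. (l) would limit (k) — the repair shop is classified under the construction sector — but (m) sets (l) aside: (m) is engaged — a current General Certificate is held. Exception (b) does not apply.
Exception (c): the employer operates from a single site; the business's age is 21 months, below the 23 months limit; the coverage ratio is 35%, under the 48% limit — every condition holds. Turning to paragraph (n): (n) operates — assessed value is $238,000, meeting the $238,000 threshold. So (c) is unavailable.
Exception (d): a current Schedule 4 Notice is held; remuneration is equity-only — every condition holds. Turning to paragraph (o): (o) is engaged — the baseline figure is 255, meeting the 237 threshold. (d) is therefore removed.
No exception displaces § 6.8.

Yes — Chen's repair shop must provide paid sick leave.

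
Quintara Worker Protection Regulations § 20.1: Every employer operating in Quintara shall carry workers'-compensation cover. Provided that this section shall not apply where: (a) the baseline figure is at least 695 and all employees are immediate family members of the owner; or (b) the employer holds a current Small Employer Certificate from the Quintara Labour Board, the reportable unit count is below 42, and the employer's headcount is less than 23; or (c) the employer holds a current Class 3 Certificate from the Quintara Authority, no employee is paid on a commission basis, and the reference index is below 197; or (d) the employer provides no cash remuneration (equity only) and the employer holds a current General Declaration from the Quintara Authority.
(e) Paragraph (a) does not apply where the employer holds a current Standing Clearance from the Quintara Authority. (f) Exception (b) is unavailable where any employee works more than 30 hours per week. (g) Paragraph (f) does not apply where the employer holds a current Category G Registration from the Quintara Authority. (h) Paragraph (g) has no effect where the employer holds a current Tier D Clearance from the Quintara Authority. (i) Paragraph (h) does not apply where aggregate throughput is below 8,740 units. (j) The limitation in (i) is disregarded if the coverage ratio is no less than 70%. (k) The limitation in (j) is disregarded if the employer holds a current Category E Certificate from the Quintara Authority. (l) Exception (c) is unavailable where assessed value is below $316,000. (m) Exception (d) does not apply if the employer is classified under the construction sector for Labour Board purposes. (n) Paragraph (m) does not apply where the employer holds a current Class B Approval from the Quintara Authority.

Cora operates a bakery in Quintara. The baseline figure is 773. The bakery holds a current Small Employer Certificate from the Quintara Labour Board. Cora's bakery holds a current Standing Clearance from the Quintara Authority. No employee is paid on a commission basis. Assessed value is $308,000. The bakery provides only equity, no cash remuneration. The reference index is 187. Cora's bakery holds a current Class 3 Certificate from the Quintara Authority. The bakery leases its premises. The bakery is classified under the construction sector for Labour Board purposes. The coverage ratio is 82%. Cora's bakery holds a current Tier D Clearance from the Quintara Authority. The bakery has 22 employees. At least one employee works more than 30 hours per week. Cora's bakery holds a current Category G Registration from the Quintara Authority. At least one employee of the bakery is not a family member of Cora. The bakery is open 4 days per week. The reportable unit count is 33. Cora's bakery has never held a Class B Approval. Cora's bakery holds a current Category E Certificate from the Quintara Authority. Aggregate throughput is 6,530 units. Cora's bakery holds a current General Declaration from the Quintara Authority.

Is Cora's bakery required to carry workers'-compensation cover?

No — exception (b) applies; Cora's bakery is not required to carry workers'-compensation cover.

Exception (a) requires that all employees are immediate family members of the owner; but at least one employee is not a family member, so (a) is unavailable.
All of (b)'s requirements are met (a current Small Employer Certificate is held; the reportable unit count is 33, below the 42 limit; the employer's headcount is 22, less than the 23 limit). As to paragraphs (f)–(k): (f) applies (at least one employee exceeds 30 hours/week), but is displaced by (g): (g) operates against (f): a current Category G Registration is held. (h) is triggered (a current Tier D Clearance is held), but yields to (i): (i) applies — aggregate throughput is 6,530 units, below the 8,740 units limit. (j) is triggered (the coverage ratio is 82%, meeting the 70% threshold), but is displaced by (k): (k) is triggered — a current Category E Certificate is held. Exception (b) stands.
Exception (c): a current Class 3 Certificate is held; no employee is paid on commission; the reference index is 187, below the 197 limit — every condition holds. But: (l) operates against (c): assessed value is $308,000, below the $316,000 limit. So (c) is unavailable.
Exception (d)'s conditions are all satisfied: remuneration is equity-only; a current General Declaration is held. But applying paragraphs (m)–(n): (m) operates against (d): the bakery is classified under the construction sector. (n) is not engaged (the Class B Approval is not current), so (m) stands. (d) is therefore removed.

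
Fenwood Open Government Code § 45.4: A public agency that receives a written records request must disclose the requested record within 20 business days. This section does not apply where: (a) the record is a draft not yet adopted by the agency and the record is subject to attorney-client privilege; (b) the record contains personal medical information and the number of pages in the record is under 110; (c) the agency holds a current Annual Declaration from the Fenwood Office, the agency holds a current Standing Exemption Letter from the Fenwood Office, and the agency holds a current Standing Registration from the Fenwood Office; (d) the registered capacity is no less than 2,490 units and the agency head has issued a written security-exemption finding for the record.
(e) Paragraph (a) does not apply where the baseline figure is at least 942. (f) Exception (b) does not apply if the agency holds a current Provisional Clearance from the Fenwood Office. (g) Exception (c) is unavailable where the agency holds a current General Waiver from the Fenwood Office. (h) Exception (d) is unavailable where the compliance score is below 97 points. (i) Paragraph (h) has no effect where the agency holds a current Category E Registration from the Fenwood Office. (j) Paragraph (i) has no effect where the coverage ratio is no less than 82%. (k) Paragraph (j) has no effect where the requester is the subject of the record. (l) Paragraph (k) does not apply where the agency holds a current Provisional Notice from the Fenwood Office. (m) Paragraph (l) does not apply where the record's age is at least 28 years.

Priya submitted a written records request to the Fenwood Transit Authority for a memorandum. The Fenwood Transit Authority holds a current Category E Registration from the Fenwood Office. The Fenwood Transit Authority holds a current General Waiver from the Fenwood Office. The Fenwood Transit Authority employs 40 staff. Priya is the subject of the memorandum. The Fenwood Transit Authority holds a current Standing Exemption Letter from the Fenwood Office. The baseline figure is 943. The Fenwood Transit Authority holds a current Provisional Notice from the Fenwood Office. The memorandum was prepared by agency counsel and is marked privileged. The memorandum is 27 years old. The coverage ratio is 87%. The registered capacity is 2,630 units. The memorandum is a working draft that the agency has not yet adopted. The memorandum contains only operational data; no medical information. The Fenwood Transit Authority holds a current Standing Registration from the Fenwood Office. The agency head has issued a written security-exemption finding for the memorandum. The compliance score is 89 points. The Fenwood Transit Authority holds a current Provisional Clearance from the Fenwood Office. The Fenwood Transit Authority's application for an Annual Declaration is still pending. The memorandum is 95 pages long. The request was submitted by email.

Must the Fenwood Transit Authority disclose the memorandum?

Yes — the Fenwood Transit Authority must disclose the memorandum.

Exception (a)'s conditions are all satisfied: the memorandum is an unadopted draft; the memorandum is privileged. But: (e) operates against (a): the baseline figure is 943, meeting the 942 threshold. (a) is therefore removed.
Exception (b) does not apply: the memorandum contains only operational data.
Exception (c) requires that the agency holds a current Annual Declaration from the Fenwood Office; but there is no Annual Declaration in force, so (c) is unavailable.
Exception (d)'s conditions are all satisfied: the registered capacity is 2,630 units, meeting the 2,490 units threshold; a written security-exemption finding has been issued. But applying paragraphs (h)–(m): (h) is triggered — the compliance score is 89 points, below the 97 points limit. (i) is engaged (a current Category E Registration is held), but is displaced by (j): (j) operates against (i): the coverage ratio is 87%, meeting the 82% threshold. (k) would limit (j) — Priya is the subject of the memorandum — but (l) sets (k) aside: (l) operates against (k): a current Provisional Notice is held. (m), which would lift (l), is not engaged — the record's age is 27 years, short of 28 years. So (d) is unavailable.
None of the exceptions is available; § 45.4 applies in full.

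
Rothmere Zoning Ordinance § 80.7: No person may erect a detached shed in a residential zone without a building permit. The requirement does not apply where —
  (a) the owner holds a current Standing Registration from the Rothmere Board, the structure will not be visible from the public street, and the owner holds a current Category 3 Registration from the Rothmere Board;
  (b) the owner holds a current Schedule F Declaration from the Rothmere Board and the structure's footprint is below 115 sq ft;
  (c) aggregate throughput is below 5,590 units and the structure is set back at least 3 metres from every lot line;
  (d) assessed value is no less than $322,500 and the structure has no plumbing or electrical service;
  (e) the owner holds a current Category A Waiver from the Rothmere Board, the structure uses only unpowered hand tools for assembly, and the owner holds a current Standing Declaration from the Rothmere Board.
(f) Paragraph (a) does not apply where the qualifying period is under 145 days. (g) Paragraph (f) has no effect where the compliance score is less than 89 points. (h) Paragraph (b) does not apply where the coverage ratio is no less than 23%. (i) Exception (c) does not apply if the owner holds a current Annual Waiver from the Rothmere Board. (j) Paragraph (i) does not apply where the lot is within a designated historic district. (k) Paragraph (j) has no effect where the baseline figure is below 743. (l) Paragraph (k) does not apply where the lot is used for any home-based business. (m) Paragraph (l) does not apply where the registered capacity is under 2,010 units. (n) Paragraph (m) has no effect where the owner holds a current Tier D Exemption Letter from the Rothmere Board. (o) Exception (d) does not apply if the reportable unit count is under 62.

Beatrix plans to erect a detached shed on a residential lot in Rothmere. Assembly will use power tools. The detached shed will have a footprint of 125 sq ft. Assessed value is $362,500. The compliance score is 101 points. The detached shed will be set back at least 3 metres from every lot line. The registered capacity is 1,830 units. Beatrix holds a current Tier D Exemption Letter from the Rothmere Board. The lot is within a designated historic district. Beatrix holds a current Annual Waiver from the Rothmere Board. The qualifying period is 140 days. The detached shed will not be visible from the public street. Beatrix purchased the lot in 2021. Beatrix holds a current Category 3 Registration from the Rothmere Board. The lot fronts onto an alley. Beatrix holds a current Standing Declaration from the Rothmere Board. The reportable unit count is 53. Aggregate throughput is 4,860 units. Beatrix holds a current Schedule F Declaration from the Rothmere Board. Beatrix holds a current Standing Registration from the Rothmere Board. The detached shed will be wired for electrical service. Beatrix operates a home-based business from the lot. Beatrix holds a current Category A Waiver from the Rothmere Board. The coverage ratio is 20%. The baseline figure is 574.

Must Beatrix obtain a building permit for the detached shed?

No — exception (c) applies; Beatrix does not need a building permit.

All of (a)'s requirements are met (a current Standing Registration is held; the structure will not be visible from the street; a current Category 3 Registration is held). But: (f) is triggered — the qualifying period is 140 days, under the 145 days limit. (g) is not engaged (the compliance score is 101 points, not less than 89 points), so (f) stands. (a) is therefore removed.
Exception (b) requires that the structure's footprint is below 115 sq ft; but the structure's footprint is 125 sq ft, not below 115 sq ft, so (b) is unavailable.
Exception (c): aggregate throughput is 4,860 units, below the 5,590 units limit; the setback is at least 3 m on every side — every condition holds. Applying paragraphs (i)–(n): (i) would limit (c) — a current Annual Waiver is held — but (j) sets (i) aside: (j) applies — the lot is in a historic district. (k) is engaged (the baseline figure is 574, below the 743 limit), but yields to (l): (l) applies — a home-based business operates on the lot. (m) is triggered (the registered capacity is 1,830 units, under the 2,010 units limit), but yields to (n): (n) operates against (m): a current Tier D Exemption Letter is held. (c) remains available.
Exception (d) fails — electrical service is planned.
Exception (e) fails — assembly uses power tools.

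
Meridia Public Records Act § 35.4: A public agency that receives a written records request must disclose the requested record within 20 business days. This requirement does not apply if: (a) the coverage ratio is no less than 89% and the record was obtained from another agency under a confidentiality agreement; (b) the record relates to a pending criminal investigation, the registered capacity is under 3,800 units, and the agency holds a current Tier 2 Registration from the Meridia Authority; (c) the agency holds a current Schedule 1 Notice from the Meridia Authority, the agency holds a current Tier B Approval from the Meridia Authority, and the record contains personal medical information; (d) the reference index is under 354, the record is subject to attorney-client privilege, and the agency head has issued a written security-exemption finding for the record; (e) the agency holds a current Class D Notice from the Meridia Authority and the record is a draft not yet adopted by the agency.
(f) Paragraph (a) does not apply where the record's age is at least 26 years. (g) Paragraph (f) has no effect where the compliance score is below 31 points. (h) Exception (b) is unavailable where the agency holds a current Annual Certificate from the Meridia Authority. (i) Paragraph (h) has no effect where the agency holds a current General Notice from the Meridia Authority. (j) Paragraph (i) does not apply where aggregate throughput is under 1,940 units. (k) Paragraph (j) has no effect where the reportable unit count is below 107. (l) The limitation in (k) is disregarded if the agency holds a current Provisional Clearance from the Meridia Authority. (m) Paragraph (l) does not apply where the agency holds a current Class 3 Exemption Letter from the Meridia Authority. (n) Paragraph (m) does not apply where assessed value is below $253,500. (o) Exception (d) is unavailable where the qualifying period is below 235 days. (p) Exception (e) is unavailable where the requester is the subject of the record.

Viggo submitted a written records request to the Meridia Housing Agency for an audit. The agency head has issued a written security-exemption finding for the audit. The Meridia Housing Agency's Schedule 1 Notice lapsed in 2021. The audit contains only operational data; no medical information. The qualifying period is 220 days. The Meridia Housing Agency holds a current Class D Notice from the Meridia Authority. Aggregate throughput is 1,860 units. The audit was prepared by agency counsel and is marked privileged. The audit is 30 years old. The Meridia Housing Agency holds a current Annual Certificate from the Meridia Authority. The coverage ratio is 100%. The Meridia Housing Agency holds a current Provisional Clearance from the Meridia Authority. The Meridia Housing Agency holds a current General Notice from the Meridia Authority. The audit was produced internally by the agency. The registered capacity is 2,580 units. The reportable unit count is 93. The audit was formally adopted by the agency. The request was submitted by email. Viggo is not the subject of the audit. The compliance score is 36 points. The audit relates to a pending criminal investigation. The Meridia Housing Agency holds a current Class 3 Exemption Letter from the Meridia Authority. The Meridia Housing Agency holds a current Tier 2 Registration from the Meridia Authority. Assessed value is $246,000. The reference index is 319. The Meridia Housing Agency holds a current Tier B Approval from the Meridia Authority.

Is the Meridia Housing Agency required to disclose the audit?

Yes — the Meridia Housing Agency must disclose the audit.

Exception (a) does not apply: the audit was produced internally.
All of (b)'s requirements are met (the audit relates to a pending investigation; the registered capacity is 2,580 units, under the 3,800 units limit; a current Tier 2 Registration is held). But: (h) operates against (b): a current Annual Certificate is held. (i) is engaged (a current General Notice is held), but yields to (j): (j) is triggered — aggregate throughput is 1,860 units, under the 1,940 units limit. (k) is triggered (the reportable unit count is 93, below the 107 limit), but is itself disapplied by (l): (l) applies — a current Provisional Clearance is held. (m) would limit (l) — a current Class 3 Exemption Letter is held — but (n) sets (m) aside: (n) applies — assessed value is $246,000, below the $253,500 limit. (b) is therefore removed.
Exception (c) fails — no current Schedule 1 Notice is held.
Exception (d)'s conditions are all satisfied: the reference index is 319, under the 354 limit; the audit is privileged; a written security-exemption finding has been issued. However, paragraph (o) must be considered: (o) operates — the qualifying period is 220 days, below the 235 days limit. (d) is therefore removed.
Exception (e) does not apply: the audit has been formally adopted.
No exception is made out. the Meridia Housing Agency falls within the general rule.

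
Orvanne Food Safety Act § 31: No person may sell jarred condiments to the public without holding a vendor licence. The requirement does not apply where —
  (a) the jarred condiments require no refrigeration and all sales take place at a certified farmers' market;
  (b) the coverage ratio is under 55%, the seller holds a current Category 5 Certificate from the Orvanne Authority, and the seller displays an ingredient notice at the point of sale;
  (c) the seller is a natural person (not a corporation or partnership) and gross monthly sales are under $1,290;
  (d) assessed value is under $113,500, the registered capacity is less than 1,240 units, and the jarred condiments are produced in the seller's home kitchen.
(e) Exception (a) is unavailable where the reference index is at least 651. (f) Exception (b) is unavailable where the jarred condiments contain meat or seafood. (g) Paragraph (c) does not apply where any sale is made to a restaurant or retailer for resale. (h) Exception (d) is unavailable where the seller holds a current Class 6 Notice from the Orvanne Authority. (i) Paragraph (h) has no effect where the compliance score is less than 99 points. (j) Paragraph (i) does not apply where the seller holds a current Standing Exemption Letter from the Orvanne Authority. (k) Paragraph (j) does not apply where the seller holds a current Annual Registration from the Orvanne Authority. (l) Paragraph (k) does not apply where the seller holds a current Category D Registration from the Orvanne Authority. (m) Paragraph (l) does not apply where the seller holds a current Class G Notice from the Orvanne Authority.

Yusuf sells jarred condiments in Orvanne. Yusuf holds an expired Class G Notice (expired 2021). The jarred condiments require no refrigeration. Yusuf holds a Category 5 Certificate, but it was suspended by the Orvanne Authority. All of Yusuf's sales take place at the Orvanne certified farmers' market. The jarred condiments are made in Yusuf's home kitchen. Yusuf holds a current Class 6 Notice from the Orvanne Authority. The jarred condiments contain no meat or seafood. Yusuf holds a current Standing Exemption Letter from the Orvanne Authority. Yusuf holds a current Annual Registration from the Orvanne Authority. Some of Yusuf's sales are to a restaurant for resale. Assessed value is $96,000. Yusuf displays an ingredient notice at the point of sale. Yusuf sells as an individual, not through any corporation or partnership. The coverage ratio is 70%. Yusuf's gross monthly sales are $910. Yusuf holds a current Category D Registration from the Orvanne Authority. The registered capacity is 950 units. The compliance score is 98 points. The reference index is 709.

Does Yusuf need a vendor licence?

Yes — Yusuf must hold a vendor licence.

Exception (a)'s conditions are all satisfied: the jarred condiments are shelf-stable; all sales are at a certified farmers' market. But applying paragraph (e): (e) operates against (a): the reference index is 709, meeting the 651 threshold. Exception (a) does not apply.
Exception (b) requires that the coverage ratio is under 55%; but the coverage ratio is 70%, not under 55%, so (b) is unavailable.
Exception (c)'s conditions are all satisfied: the seller is a natural person; gross monthly sales are $910, under the $1,290 limit. But applying paragraph (g): (g) operates against (c): some sales are to a restaurant for resale. Exception (c) does not apply.
All of (d)'s requirements are met (assessed value is $96,000, under the $113,500 limit; the registered capacity is 950 units, less than the 1,240 units limit; the jarred condiments are home-kitchen produced). However, paragraphs (h)–(m) must be considered: (h) operates against (d): a current Class 6 Notice is held. (i) is engaged (the compliance score is 98 points, less than the 99 points limit), but is set aside by (j): (j) operates against (i): a current Standing Exemption Letter is held. (k) is triggered (a current Annual Registration is held), but is overridden by (l): (l) operates — a current Category D Registration is held. (m) does not operate here (there is no Class G Notice in force), so (l) stands. (d) is therefore removed.
No exception applies. The general rule governs.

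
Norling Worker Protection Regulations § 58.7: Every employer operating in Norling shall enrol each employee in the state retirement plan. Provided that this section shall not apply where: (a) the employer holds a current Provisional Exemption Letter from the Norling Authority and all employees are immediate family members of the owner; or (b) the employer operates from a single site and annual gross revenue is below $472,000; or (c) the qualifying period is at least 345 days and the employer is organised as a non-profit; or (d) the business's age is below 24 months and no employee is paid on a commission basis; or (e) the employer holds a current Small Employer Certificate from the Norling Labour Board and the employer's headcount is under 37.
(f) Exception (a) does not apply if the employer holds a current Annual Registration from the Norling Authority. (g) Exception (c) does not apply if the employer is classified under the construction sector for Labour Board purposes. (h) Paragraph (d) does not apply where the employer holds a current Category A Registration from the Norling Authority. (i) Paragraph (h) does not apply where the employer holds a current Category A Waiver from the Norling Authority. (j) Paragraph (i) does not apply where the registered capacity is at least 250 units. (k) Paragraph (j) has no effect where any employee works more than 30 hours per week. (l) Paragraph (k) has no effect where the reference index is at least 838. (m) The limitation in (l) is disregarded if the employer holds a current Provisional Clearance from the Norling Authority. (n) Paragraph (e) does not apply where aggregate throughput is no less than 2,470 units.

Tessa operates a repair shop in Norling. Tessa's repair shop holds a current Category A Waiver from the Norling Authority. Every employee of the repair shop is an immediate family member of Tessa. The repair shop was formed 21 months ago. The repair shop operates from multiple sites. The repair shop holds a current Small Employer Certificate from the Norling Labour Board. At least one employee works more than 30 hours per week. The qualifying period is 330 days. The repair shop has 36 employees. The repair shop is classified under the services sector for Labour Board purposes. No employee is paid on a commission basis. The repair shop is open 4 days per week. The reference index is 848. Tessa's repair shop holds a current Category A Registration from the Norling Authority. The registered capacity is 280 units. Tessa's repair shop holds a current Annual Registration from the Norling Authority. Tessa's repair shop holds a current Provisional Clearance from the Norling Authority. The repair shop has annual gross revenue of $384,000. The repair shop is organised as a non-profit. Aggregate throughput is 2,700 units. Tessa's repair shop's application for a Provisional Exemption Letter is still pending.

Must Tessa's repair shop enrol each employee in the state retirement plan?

Exception (a) does not apply: there is no Provisional Exemption Letter in force.
Exception (b) does not apply: the employer operates from multiple sites.
Exception (c) does not apply: the qualifying period is 330 days, short of 345 days.
Exception (d): the business's age is 21 months, below the 24 months limit; no employee is paid on commission — every condition holds. Applying paragraphs (h)–(m): (h) would limit (d) — a current Category A Registration is held — but (i) sets (h) aside: (i) operates — a current Category A Waiver is held. (j) operates (the registered capacity is 280 units, meeting the 250 units threshold), but is overridden by (k): (k) operates against (j): at least one employee exceeds 30 hours/week. (l) would limit (k) — the reference index is 848, meeting the 838 threshold — but (m) sets (l) aside: (m) operates — a current Provisional Clearance is held. (d) remains available.
Exception (e)'s conditions are all satisfied: a current Small Employer Certificate is held; the employer's headcount is 36, under the 37 limit. But applying paragraph (n): (n) applies — aggregate throughput is 2,700 units, meeting the 2,470 units threshold. Exception (e) does not apply.

No — exception (d) applies; Tessa's repair shop is not required to enrol each employee in the state retirement plan.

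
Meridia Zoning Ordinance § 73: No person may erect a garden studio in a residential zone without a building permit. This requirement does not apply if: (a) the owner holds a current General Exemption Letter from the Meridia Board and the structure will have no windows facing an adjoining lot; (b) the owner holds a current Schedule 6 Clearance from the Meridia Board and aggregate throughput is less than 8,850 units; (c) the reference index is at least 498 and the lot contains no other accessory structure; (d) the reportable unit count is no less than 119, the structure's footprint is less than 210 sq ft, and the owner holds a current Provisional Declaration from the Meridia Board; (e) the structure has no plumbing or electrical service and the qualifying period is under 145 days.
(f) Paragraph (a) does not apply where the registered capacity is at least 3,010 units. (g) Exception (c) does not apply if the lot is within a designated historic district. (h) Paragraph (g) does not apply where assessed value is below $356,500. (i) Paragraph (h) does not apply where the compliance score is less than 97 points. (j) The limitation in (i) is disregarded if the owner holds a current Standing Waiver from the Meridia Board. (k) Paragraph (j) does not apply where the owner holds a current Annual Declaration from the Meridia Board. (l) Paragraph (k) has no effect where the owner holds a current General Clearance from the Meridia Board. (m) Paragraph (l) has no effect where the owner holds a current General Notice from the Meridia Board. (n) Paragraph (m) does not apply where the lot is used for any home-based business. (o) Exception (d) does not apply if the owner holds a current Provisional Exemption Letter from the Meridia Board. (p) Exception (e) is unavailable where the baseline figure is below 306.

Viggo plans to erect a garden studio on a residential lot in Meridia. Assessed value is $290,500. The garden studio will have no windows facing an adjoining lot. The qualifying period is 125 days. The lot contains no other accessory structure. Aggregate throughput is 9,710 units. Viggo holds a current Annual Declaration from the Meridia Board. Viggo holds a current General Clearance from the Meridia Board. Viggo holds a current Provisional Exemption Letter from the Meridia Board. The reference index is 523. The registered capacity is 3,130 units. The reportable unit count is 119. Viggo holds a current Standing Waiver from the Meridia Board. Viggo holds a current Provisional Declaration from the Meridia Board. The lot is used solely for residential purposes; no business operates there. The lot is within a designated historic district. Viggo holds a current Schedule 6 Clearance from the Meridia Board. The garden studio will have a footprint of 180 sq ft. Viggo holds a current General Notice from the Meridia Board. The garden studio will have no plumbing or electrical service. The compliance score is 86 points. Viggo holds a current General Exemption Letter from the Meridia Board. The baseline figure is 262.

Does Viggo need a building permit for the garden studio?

Yes — Viggo must obtain a building permit.

Exception (a): a current General Exemption Letter is held; no windows face an adjoining lot — every condition holds. However, paragraph (f) must be considered: (f) operates against (a): the registered capacity is 3,130 units, meeting the 3,010 units threshold. So (a) is unavailable.
Exception (b) requires that aggregate throughput is less than 8,850 units; but aggregate throughput is 9,710 units, not less than 8,850 units, so (b) is unavailable.
Exception (c) is satisfied on its face — the reference index is 523, meeting the 498 threshold; the lot has no other accessory structure. But: (g) operates against (c): the lot is in a historic district. (h) operates (assessed value is $290,500, below the $356,500 limit), but is itself disapplied by (i): (i) applies — the compliance score is 86 points, less than the 97 points limit. (j) would limit (i) — a current Standing Waiver is held — but (k) sets (j) aside: (k) operates against (j): a current Annual Declaration is held. (l) is engaged (a current General Clearance is held), but yields to (m): (m) is engaged — a current General Notice is held. (n) is not triggered (the lot is solely residential), so (m) stands. Exception (c) does not apply.
Exception (d) is satisfied on its face — the reportable unit count is 119, meeting the 119 threshold; the structure's footprint is 180 sq ft, less than the 210 sq ft limit; a current Provisional Declaration is held. But: (o) operates against (d): a current Provisional Exemption Letter is held. Exception (d) does not apply.
Exception (e)'s conditions are all satisfied: there is no plumbing or electrical service; the qualifying period is 125 days, under the 145 days limit. But applying paragraph (p): (p) is engaged — the baseline figure is 262, below the 306 limit. (e) is therefore removed.
No exception applies. The general rule governs.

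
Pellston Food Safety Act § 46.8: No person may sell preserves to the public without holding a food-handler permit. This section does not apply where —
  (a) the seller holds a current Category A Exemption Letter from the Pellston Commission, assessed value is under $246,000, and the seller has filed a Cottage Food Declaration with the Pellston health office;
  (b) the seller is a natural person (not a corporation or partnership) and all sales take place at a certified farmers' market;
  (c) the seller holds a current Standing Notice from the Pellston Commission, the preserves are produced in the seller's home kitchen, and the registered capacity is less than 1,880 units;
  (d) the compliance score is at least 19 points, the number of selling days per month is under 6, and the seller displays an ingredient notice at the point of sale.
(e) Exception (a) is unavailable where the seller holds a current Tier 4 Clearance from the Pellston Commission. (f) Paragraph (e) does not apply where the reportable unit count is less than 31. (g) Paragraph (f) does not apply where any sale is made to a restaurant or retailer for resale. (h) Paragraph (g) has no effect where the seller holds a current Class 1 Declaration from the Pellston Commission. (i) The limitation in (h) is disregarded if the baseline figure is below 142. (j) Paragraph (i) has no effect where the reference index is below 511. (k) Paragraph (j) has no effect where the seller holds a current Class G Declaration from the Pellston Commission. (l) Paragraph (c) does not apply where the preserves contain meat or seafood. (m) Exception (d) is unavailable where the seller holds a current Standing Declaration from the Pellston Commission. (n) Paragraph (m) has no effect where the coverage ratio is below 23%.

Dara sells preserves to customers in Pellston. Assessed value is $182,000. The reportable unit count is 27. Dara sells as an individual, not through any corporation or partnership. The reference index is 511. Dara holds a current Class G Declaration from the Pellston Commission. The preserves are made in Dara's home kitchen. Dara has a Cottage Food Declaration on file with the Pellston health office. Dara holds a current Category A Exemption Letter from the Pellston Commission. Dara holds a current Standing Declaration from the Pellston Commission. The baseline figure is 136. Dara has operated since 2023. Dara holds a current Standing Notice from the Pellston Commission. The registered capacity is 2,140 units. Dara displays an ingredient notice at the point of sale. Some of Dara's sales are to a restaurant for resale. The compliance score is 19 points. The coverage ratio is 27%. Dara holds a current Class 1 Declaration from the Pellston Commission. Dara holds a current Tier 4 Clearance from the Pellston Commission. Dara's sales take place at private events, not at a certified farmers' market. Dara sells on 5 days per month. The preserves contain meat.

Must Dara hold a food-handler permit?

Exception (a) is satisfied on its face — a current Category A Exemption Letter is held; assessed value is $182,000, under the $246,000 limit; a Cottage Food Declaration is on file. However, paragraphs (e)–(k) must be considered: (e) operates — a current Tier 4 Clearance is held. (f) is triggered (the reportable unit count is 27, less than the 31 limit), but is itself disapplied by (g): (g) operates against (f): some sales are to a restaurant for resale. (h) would limit (g) — a current Class 1 Declaration is held — but (i) sets (h) aside: (i) applies — the baseline figure is 136, below the 142 limit. (j), which would lift (i), is not engaged — the reference index is 511, not below 511. Exception (a) does not apply.
Exception (b) fails — sales are at private events, not a certified farmers' market.
Exception (c) fails — the registered capacity is 2,140 units, not less than 1,880 units.
Exception (d)'s conditions are all satisfied: the compliance score is 19 points, meeting the 19 points threshold; the number of selling days per month is 5, under the 6 limit; an ingredient notice is displayed. Turning to paragraphs (m)–(n): (m) operates against (d): a current Standing Declaration is held. (n), which would lift (m), does not operate here — the coverage ratio is 27%, not below 23%. Exception (d) does not apply.
None of the exceptions is available; § 46.8 applies in full.

Yes — Dara must hold a food-handler permit.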